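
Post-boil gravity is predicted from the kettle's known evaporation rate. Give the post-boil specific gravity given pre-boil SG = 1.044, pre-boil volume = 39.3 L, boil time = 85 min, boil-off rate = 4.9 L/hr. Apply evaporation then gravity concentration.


V_post = V_pre − rate·(t/60);  SG_post = 1 + (SG_pre−1)·V_pre/V_post
V_post = 39.3 − 4.9·(85/60) = 32.3583
SG_post = 1 + (1.044 − 1)·39.3/32.3583

1.0534


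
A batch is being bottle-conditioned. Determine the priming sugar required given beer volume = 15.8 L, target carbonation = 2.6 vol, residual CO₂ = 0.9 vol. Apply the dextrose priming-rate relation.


sugar = (target − residual)·4.0·V
sugar = (2.6 − 0.9)·4.0·15.8

107.4400 g


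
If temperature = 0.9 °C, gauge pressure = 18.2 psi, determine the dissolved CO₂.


vols = (P + 14.695)·(0.01821 + 0.09011·e^(−0.04·T))
vols = (18.2 + 14.695)·(0.01821 + 0.09011·e^(−0.04·0.9))

3.4584 volumes


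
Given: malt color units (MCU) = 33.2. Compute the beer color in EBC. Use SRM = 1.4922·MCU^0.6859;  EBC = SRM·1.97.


SRM = 1.4922·33.2^0.6859 = 16.4883
EBC = 16.4883·1.97

32.4819 EBC


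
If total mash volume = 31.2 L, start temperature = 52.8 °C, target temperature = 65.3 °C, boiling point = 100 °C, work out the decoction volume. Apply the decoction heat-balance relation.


V_dec = V_total·(T_target − T_start)/(T_boil − T_start)
V_dec = 31.2·(65.3 − 52.8)/(100 − 52.8)

8.2627 L


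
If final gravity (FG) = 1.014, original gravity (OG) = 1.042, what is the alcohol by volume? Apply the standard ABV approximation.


ABV = (OG − FG) · 131.25
ABV = (1.042 − 1.014) · 131.25

3.6750 % ABV


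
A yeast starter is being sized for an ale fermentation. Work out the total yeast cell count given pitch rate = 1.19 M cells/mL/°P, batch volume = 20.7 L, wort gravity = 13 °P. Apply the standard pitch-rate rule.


cells (billions) = rate · V_L · °P
cells = 1.19 · 20.7 · 13

320.2290 billion cells


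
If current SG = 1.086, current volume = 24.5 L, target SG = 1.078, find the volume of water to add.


V_water = V·((SG_curr − 1)/(SG_target − 1) − 1)
V_water = 24.5·((1.086 − 1)/(1.078 − 1) − 1)

2.5128 L


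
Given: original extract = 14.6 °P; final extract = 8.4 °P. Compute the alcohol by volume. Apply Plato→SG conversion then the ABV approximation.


SG = 259/(259 − P);  ABV = (OG − FG)·131.25
OG = 259/(259 − 14.6) = 1.0597
FG = 259/(259 − 8.4) = 1.0335
ABV = (1.0597 − 1.0335)·131.25

3.4412 % ABV


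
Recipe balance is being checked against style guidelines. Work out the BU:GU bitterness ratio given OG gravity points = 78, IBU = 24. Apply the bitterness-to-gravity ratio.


BU:GU = IBU / OG_points
BU:GU = 24 / 78

0.3077


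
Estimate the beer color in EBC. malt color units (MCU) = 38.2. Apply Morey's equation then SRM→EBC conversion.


SRM = 1.4922·MCU^0.6859;  EBC = SRM·1.97
SRM = 1.4922·38.2^0.6859 = 18.1537
EBC = 18.1537·1.97

35.7627 EBC


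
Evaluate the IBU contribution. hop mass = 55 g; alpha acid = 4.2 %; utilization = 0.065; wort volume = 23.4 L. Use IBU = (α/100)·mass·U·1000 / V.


IBU = (4.2/100)·55·0.065·1000 / 23.4

6.4167 IBU


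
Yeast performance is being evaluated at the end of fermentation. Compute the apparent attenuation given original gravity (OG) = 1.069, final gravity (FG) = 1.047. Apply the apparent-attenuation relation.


AA = (OG − FG)/(OG − 1) · 100
AA = (1.069 − 1.047)/(1.069 − 1) · 100

31.8841 %


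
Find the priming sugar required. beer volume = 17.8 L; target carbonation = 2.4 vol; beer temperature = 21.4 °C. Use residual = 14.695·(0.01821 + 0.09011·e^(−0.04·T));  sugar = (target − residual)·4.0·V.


residual = 14.695·(0.01821 + 0.09011·e^(−0.04·21.4)) = 0.8302
sugar = (2.4 − 0.8302)·4.0·17.8

111.7713 g


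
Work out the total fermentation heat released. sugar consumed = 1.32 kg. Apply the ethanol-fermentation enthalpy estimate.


Q = m_sugar · 590 kJ/kg
Q = 1.32 · 590

778.8000 kJ


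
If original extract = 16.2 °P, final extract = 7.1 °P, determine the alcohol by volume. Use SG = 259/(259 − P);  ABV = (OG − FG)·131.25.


OG = 259/(259 − 16.2) = 1.0667
FG = 259/(259 − 7.1) = 1.0282
ABV = (1.0667 − 1.0282)·131.25

5.0578 % ABV


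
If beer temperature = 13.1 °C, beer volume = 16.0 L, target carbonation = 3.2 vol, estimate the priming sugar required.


residual = 14.695·(0.01821 + 0.09011·e^(−0.04·T));  sugar = (target − residual)·4.0·V
residual = 14.695·(0.01821 + 0.09011·e^(−0.04·13.1)) = 1.0517
sugar = (3.2 − 1.0517)·4.0·16.0

137.4914 g


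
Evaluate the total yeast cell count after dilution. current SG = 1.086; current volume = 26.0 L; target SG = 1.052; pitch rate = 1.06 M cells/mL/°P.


V_w = V·((SG_c−1)/(SG_t−1)−1);  °P = 259 − 259/SG_t;  cells = rate·(V+V_w)·°P
V_w = 26.0·((1.086−1)/(1.052−1)−1) = 17.0000
V_final = 26.0 + 17.0000 = 43.0000
°P = 259 − 259/1.052 = 12.8023
cells = 1.06·43.0000·12.8023

583.5280 billion cells


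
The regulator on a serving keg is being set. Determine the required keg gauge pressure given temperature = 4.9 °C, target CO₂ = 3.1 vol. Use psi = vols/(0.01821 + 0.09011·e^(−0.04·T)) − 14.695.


psi = 3.1/(0.01821 + 0.09011·e^(−0.04·4.9)) − 14.695

18.8979 psi


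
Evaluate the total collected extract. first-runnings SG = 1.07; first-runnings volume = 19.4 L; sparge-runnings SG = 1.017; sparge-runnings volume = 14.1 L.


total = Σ (SG_i − 1)·1000·V_i
first = (1.07 − 1)·1000·19.4 = 1358.0000
sparge = (1.017 − 1)·1000·14.1 = 239.7000
total = 1358.0000 + 239.7000

1597.7000 gravity·L


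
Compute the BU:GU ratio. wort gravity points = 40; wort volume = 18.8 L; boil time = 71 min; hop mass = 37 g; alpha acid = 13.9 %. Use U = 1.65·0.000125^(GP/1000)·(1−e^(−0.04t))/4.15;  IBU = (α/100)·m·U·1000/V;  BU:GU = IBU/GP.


U = 1.65·0.000125^(40/1000)·(1−e^(−0.04·71))/4.15 = 0.2613
IBU = (13.9/100)·37·0.2613·1000/18.8 = 71.4867
BU:GU = 71.4867/40

1.7872


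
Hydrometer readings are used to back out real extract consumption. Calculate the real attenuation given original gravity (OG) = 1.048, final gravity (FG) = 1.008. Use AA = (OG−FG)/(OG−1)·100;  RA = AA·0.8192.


AA = (1.048 − 1.008)/(1.048 − 1)·100 = 83.3333
RA = 83.3333·0.8192

68.2667 %


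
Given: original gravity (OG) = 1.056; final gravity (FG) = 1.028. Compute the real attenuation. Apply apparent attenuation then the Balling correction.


AA = (OG−FG)/(OG−1)·100;  RA = AA·0.8192
AA = (1.056 − 1.028)/(1.056 − 1)·100 = 50.0000
RA = 50.0000·0.8192

40.9600 %


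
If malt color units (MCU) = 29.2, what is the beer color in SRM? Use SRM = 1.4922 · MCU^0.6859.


SRM = 1.4922 · 29.2^0.6859

15.0985 SRM


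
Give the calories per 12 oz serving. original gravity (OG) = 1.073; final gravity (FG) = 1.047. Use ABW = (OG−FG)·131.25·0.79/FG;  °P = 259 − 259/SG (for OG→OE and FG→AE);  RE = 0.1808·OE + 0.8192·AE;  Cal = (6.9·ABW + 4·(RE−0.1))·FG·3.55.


ABW = (1.073 − 1.047)·131.25·0.79/1.047 = 2.5749
OE = 259 − 259/1.073 = 17.6207 °P
AE = 259 − 259/1.047 = 11.6266 °P
RE = 0.1808·17.6207 + 0.8192·11.6266 = 12.7103 °P
Cal = (6.9·2.5749 + 4·(12.7103−0.1))·1.047·3.55

253.5177 kcal


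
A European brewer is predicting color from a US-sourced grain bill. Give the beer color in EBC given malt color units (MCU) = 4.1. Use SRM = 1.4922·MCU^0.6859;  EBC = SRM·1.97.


SRM = 1.4922·4.1^0.6859 = 3.9277
EBC = 3.9277·1.97

7.7375 EBC


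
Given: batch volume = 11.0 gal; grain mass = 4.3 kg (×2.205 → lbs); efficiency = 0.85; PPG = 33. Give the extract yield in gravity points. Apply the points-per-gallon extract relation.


points = lbs × PPG × eff / vol
lbs = 4.3 × 2.205 = 9.4815
points = 9.4815 × 33 × 0.85 / 11.0

24.1778 points


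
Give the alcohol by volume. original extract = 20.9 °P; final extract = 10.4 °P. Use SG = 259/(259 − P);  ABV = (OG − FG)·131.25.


OG = 259/(259 − 20.9) = 1.0878
FG = 259/(259 − 10.4) = 1.0418
ABV = (1.0878 − 1.0418)·131.25

6.0301 % ABV


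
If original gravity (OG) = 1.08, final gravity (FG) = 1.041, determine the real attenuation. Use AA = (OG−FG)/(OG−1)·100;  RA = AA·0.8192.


AA = (1.08 − 1.041)/(1.08 − 1)·100 = 48.7500
RA = 48.7500·0.8192

39.9360 %


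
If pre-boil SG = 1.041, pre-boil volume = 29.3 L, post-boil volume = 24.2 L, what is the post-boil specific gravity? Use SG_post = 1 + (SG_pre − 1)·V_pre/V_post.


pts_pre = (1.041 − 1)·1000 = 41.0000
pts_post = 41.0000·29.3/24.2 = 49.6405
SG_post = 1 + 49.6405/1000

1.0496


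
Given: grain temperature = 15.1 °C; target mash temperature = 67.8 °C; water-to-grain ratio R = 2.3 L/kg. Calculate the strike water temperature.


T_strike = (0.41/R)·(T_mash − T_grain) + T_mash
T_strike = (0.41/2.3)·(67.8 − 15.1) + 67.8

77.1943 °C


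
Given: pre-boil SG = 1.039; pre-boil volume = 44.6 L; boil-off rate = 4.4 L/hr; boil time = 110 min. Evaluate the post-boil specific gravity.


V_post = V_pre − rate·(t/60);  SG_post = 1 + (SG_pre−1)·V_pre/V_post
V_post = 44.6 − 4.4·(110/60) = 36.5333
SG_post = 1 + (1.039 − 1)·44.6/36.5333

1.0476


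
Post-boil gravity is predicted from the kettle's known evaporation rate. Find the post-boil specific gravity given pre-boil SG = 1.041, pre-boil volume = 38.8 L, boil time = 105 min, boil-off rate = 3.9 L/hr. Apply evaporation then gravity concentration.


V_post = V_pre − rate·(t/60);  SG_post = 1 + (SG_pre−1)·V_pre/V_post
V_post = 38.8 − 3.9·(105/60) = 31.9750
SG_post = 1 + (1.041 − 1)·38.8/31.9750

1.0498


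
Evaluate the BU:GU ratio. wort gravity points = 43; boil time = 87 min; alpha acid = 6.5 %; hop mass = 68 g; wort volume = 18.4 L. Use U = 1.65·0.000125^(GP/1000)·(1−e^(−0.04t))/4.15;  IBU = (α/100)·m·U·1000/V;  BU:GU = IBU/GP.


U = 1.65·0.000125^(43/1000)·(1−e^(−0.04·87))/4.15 = 0.2618
IBU = (6.5/100)·68·0.2618·1000/18.4 = 62.8952
BU:GU = 62.8952/43

1.4627


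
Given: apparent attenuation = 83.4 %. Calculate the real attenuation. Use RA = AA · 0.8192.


RA = 83.4 · 0.8192

68.3213 %


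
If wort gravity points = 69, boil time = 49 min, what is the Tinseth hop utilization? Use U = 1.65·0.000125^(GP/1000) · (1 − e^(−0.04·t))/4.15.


bigness = 1.65·0.000125^(69/1000) = 0.8875
boil_factor = (1 − e^(−0.04·49))/4.15 = 0.2070
U = 0.8875 · 0.2070

0.1837


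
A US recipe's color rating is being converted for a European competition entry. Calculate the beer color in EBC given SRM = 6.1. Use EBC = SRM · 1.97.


EBC = 6.1 · 1.97

12.0170 EBC


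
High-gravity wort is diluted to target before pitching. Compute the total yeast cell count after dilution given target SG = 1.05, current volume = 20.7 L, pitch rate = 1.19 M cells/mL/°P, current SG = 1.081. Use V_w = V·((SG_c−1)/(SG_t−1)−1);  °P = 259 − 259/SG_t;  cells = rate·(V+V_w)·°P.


V_w = 20.7·((1.081−1)/(1.05−1)−1) = 12.8340
V_final = 20.7 + 12.8340 = 33.5340
°P = 259 − 259/1.05 = 12.3333
cells = 1.19·33.5340·12.3333

492.1673 billion cells


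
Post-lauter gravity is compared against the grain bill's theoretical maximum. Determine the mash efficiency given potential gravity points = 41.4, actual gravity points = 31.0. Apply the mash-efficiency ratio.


efficiency = actual / potential × 100
efficiency = 31.0 / 41.4 × 100

74.8792 %


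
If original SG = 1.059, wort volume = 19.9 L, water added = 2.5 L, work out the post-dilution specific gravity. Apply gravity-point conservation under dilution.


SG_new = 1 + (SG_old − 1)·V_old/(V_old + V_water)
pts = (1.059 − 1)·1000·19.9/(19.9 + 2.5) = 52.4152
SG_new = 1 + 52.4152/1000

1.0524


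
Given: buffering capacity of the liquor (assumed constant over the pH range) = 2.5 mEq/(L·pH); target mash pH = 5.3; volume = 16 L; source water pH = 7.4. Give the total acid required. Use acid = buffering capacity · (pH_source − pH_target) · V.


acid = 2.5 · (7.4 − 5.3) · 16

84.0000 mEq


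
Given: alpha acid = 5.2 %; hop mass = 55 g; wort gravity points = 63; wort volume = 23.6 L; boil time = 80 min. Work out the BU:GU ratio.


U = 1.65·0.000125^(GP/1000)·(1−e^(−0.04t))/4.15;  IBU = (α/100)·m·U·1000/V;  BU:GU = IBU/GP
U = 1.65·0.000125^(63/1000)·(1−e^(−0.04·80))/4.15 = 0.2165
IBU = (5.2/100)·55·0.2165·1000/23.6 = 26.2374
BU:GU = 26.2374/63

0.4165


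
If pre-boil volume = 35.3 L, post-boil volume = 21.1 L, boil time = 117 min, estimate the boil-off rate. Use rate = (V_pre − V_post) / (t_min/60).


rate = (35.3 − 21.1) / (117/60)

7.2821 L/hr


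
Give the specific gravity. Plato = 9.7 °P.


SG = 259/(259 − P)
SG = 259/(259 − 9.7)

1.0389


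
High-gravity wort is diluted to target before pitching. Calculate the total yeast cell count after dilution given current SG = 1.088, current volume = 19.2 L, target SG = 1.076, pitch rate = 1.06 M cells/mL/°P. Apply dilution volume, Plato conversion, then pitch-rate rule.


V_w = V·((SG_c−1)/(SG_t−1)−1);  °P = 259 − 259/SG_t;  cells = rate·(V+V_w)·°P
V_w = 19.2·((1.088−1)/(1.076−1)−1) = 3.0316
V_final = 19.2 + 3.0316 = 22.2316
°P = 259 − 259/1.076 = 18.2937
cells = 1.06·22.2316·18.2937

431.0992 billion cells


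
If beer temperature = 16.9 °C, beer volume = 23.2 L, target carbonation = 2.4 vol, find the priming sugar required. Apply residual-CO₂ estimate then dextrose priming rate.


residual = 14.695·(0.01821 + 0.09011·e^(−0.04·T));  sugar = (target − residual)·4.0·V
residual = 14.695·(0.01821 + 0.09011·e^(−0.04·16.9)) = 0.9411
sugar = (2.4 − 0.9411)·4.0·23.2

135.3831 g


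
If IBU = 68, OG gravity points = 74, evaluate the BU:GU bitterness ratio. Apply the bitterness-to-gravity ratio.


BU:GU = IBU / OG_points
BU:GU = 68 / 74

0.9189


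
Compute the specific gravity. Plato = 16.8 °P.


SG = 259/(259 − P)
SG = 259/(259 − 16.8)

1.0694


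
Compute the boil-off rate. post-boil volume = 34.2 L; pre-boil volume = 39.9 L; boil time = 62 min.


rate = (V_pre − V_post) / (t_min/60)
rate = (39.9 − 34.2) / (62/60)

5.5161 L/hr


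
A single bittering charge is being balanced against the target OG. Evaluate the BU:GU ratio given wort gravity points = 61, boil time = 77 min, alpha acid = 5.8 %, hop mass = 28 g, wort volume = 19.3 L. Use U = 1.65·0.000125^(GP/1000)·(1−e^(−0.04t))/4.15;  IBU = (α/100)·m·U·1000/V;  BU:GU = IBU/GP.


U = 1.65·0.000125^(61/1000)·(1−e^(−0.04·77))/4.15 = 0.2192
IBU = (5.8/100)·28·0.2192·1000/19.3 = 18.4477
BU:GU = 18.4477/61

0.3024


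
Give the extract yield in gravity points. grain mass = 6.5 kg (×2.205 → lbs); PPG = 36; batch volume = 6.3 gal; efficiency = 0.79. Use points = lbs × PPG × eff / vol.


lbs = 6.5 × 2.205 = 14.3325
points = 14.3325 × 36 × 0.79 / 6.3

64.7010 points


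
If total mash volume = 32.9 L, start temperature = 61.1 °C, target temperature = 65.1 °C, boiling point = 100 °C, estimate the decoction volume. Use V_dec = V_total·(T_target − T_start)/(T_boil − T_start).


V_dec = 32.9·(65.1 − 61.1)/(100 − 61.1)

3.3830 L


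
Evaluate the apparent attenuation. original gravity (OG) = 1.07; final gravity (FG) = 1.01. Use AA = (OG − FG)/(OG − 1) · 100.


AA = (1.07 − 1.01)/(1.07 − 1) · 100

85.7143 %


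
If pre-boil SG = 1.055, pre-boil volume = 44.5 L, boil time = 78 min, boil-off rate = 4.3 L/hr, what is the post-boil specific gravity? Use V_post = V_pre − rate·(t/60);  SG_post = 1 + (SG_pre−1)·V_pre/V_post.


V_post = 44.5 − 4.3·(78/60) = 38.9100
SG_post = 1 + (1.055 − 1)·44.5/38.9100

1.0629


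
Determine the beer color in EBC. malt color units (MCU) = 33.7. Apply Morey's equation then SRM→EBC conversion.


SRM = 1.4922·MCU^0.6859;  EBC = SRM·1.97
SRM = 1.4922·33.7^0.6859 = 16.6582
EBC = 16.6582·1.97

32.8167 EBC


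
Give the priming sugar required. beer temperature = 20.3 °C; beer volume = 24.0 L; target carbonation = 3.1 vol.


residual = 14.695·(0.01821 + 0.09011·e^(−0.04·T));  sugar = (target − residual)·4.0·V
residual = 14.695·(0.01821 + 0.09011·e^(−0.04·20.3)) = 0.8555
sugar = (3.1 − 0.8555)·4.0·24.0

215.4734 g


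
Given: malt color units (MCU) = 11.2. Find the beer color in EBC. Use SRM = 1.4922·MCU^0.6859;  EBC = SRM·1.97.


SRM = 1.4922·11.2^0.6859 = 7.8250
EBC = 7.8250·1.97

15.4153 EBC


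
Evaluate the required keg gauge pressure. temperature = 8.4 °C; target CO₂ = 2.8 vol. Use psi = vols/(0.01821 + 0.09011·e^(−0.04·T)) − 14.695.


psi = 2.8/(0.01821 + 0.09011·e^(−0.04·8.4)) − 14.695

19.2014 psi


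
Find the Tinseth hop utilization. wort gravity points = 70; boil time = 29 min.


U = 1.65·0.000125^(GP/1000) · (1 − e^(−0.04·t))/4.15
bigness = 1.65·0.000125^(70/1000) = 0.8796
boil_factor = (1 − e^(−0.04·29))/4.15 = 0.1654
U = 0.8796 · 0.1654

0.1455


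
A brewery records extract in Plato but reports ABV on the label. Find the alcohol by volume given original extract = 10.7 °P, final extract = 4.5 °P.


SG = 259/(259 − P);  ABV = (OG − FG)·131.25
OG = 259/(259 − 10.7) = 1.0431
FG = 259/(259 − 4.5) = 1.0177
ABV = (1.0431 − 1.0177)·131.25

3.3352 % ABV


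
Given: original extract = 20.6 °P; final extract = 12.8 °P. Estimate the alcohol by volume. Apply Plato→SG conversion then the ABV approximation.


SG = 259/(259 − P);  ABV = (OG − FG)·131.25
OG = 259/(259 − 20.6) = 1.0864
FG = 259/(259 − 12.8) = 1.0520
ABV = (1.0864 − 1.0520)·131.25

4.5175 % ABV


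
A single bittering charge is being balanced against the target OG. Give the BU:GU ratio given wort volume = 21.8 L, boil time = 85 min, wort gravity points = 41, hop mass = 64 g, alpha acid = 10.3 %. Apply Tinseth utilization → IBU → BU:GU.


U = 1.65·0.000125^(GP/1000)·(1−e^(−0.04t))/4.15;  IBU = (α/100)·m·U·1000/V;  BU:GU = IBU/GP
U = 1.65·0.000125^(41/1000)·(1−e^(−0.04·85))/4.15 = 0.2659
IBU = (10.3/100)·64·0.2659·1000/21.8 = 80.3949
BU:GU = 80.3949/41

1.9609


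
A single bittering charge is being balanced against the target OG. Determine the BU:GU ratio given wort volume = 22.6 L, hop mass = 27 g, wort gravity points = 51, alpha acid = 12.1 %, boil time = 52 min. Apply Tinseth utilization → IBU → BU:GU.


U = 1.65·0.000125^(GP/1000)·(1−e^(−0.04t))/4.15;  IBU = (α/100)·m·U·1000/V;  BU:GU = IBU/GP
U = 1.65·0.000125^(51/1000)·(1−e^(−0.04·52))/4.15 = 0.2200
IBU = (12.1/100)·27·0.2200·1000/22.6 = 31.8025
BU:GU = 31.8025/51

0.6236


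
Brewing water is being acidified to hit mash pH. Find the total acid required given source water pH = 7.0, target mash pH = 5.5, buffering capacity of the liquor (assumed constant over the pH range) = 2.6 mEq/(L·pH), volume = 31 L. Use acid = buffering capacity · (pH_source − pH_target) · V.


acid = 2.6 · (7.0 − 5.5) · 31

120.9000 mEq


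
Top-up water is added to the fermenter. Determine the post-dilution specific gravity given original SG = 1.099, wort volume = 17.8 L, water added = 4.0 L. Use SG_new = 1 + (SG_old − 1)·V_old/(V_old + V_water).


pts = (1.099 − 1)·1000·17.8/(17.8 + 4.0) = 80.8349
SG_new = 1 + 80.8349/1000

1.0808


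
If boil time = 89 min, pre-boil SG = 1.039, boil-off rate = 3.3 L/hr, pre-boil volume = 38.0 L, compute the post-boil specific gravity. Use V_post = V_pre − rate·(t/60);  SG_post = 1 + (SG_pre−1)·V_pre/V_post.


V_post = 38.0 − 3.3·(89/60) = 33.1050
SG_post = 1 + (1.039 − 1)·38.0/33.1050

1.0448


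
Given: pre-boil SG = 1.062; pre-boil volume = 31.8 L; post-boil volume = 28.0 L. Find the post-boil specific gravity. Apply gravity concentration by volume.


SG_post = 1 + (SG_pre − 1)·V_pre/V_post
pts_pre = (1.062 − 1)·1000 = 62.0000
pts_post = 62.0000·31.8/28.0 = 70.4143
SG_post = 1 + 70.4143/1000

1.0704


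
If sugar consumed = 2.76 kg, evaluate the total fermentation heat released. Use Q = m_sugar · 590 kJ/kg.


Q = 2.76 · 590

1628.4000 kJ


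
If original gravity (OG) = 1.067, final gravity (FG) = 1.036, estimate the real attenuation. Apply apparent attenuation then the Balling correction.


AA = (OG−FG)/(OG−1)·100;  RA = AA·0.8192
AA = (1.067 − 1.036)/(1.067 − 1)·100 = 46.2687
RA = 46.2687·0.8192

37.9033 %


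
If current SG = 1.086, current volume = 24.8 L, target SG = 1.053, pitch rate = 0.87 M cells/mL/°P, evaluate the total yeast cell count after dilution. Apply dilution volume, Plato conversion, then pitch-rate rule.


V_w = V·((SG_c−1)/(SG_t−1)−1);  °P = 259 − 259/SG_t;  cells = rate·(V+V_w)·°P
V_w = 24.8·((1.086−1)/(1.053−1)−1) = 15.4415
V_final = 24.8 + 15.4415 = 40.2415
°P = 259 − 259/1.053 = 13.0361
cells = 0.87·40.2415·13.0361

456.3949 billion cells


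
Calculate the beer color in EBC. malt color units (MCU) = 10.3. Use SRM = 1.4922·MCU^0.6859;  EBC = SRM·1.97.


SRM = 1.4922·10.3^0.6859 = 7.3881
EBC = 7.3881·1.97

14.5545 EBC


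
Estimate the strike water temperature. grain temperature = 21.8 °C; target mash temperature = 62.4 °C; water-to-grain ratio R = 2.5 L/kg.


T_strike = (0.41/R)·(T_mash − T_grain) + T_mash
T_strike = (0.41/2.5)·(62.4 − 21.8) + 62.4

69.0584 °C


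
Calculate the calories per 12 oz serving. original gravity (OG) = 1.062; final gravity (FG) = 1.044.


ABW = (OG−FG)·131.25·0.79/FG;  °P = 259 − 259/SG (for OG→OE and FG→AE);  RE = 0.1808·OE + 0.8192·AE;  Cal = (6.9·ABW + 4·(RE−0.1))·FG·3.55
ABW = (1.062 − 1.044)·131.25·0.79/1.044 = 1.7877
OE = 259 − 259/1.062 = 15.1205 °P
AE = 259 − 259/1.044 = 10.9157 °P
RE = 0.1808·15.1205 + 0.8192·10.9157 = 11.6759 °P
Cal = (6.9·1.7877 + 4·(11.6759−0.1))·1.044·3.55

217.3279 kcal


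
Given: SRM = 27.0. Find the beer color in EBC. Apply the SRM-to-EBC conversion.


EBC = SRM · 1.97
EBC = 27.0 · 1.97

53.1900 EBC


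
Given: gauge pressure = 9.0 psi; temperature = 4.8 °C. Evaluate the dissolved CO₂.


vols = (P + 14.695)·(0.01821 + 0.09011·e^(−0.04·T))
vols = (9.0 + 14.695)·(0.01821 + 0.09011·e^(−0.04·4.8))

2.1936 volumes


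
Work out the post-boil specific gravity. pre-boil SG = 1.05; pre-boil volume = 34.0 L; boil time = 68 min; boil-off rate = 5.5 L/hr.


V_post = V_pre − rate·(t/60);  SG_post = 1 + (SG_pre−1)·V_pre/V_post
V_post = 34.0 − 5.5·(68/60) = 27.7667
SG_post = 1 + (1.05 − 1)·34.0/27.7667

1.0612


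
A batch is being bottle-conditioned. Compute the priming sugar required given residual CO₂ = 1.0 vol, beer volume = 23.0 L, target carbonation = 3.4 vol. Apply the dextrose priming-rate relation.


sugar = (target − residual)·4.0·V
sugar = (3.4 − 1.0)·4.0·23.0

220.8000 g


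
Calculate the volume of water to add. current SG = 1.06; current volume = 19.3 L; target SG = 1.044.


V_water = V·((SG_curr − 1)/(SG_target − 1) − 1)
V_water = 19.3·((1.06 − 1)/(1.044 − 1) − 1)

7.0182 L


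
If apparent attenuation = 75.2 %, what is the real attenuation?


RA = AA · 0.8192
RA = 75.2 · 0.8192

61.6038 %


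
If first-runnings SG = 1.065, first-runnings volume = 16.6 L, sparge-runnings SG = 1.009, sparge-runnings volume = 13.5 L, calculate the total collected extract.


total = Σ (SG_i − 1)·1000·V_i
first = (1.065 − 1)·1000·16.6 = 1079.0000
sparge = (1.009 − 1)·1000·13.5 = 121.5000
total = 1079.0000 + 121.5000

1200.5000 gravity·L


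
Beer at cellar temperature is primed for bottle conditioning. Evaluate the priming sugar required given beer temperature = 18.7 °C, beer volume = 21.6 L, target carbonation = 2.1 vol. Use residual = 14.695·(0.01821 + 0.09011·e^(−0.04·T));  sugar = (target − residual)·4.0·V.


residual = 14.695·(0.01821 + 0.09011·e^(−0.04·18.7)) = 0.8943
sugar = (2.1 − 0.8943)·4.0·21.6

104.1690 g


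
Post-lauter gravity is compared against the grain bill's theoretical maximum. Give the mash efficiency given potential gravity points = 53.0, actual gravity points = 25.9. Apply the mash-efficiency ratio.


efficiency = actual / potential × 100
efficiency = 25.9 / 53.0 × 100

48.8679 %


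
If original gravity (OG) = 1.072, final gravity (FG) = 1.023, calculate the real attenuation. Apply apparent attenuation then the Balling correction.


AA = (OG−FG)/(OG−1)·100;  RA = AA·0.8192
AA = (1.072 − 1.023)/(1.072 − 1)·100 = 68.0556
RA = 68.0556·0.8192

55.7511 %


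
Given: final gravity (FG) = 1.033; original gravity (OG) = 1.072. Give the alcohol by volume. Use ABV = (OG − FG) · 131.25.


ABV = (1.072 − 1.033) · 131.25

5.1188 % ABV


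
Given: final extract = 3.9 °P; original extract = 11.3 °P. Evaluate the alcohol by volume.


SG = 259/(259 − P);  ABV = (OG − FG)·131.25
OG = 259/(259 − 11.3) = 1.0456
FG = 259/(259 − 3.9) = 1.0153
ABV = (1.0456 − 1.0153)·131.25

3.9810 % ABV


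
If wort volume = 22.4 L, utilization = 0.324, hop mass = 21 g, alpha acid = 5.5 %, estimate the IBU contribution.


IBU = (α/100)·mass·U·1000 / V
IBU = (5.5/100)·21·0.324·1000 / 22.4

16.7063 IBU


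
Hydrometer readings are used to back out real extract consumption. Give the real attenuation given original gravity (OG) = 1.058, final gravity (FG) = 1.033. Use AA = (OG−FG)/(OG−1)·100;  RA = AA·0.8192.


AA = (1.058 − 1.033)/(1.058 − 1)·100 = 43.1034
RA = 43.1034·0.8192

35.3103 %


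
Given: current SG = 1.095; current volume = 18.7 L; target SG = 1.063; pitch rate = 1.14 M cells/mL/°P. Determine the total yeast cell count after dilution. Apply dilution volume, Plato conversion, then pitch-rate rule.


V_w = V·((SG_c−1)/(SG_t−1)−1);  °P = 259 − 259/SG_t;  cells = rate·(V+V_w)·°P
V_w = 18.7·((1.095−1)/(1.063−1)−1) = 9.4984
V_final = 18.7 + 9.4984 = 28.1984
°P = 259 − 259/1.063 = 15.3500
cells = 1.14·28.1984·15.3500

493.4425 billion cells


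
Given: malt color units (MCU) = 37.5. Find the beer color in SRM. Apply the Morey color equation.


SRM = 1.4922 · MCU^0.6859
SRM = 1.4922 · 37.5^0.6859

17.9248 SRM


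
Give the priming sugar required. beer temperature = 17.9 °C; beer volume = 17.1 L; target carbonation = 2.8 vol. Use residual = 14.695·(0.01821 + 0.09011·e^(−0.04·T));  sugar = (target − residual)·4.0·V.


residual = 14.695·(0.01821 + 0.09011·e^(−0.04·17.9)) = 0.9147
sugar = (2.8 − 0.9147)·4.0·17.1

128.9531 g


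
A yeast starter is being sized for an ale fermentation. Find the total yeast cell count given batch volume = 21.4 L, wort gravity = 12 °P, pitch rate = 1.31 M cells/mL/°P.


cells (billions) = rate · V_L · °P
cells = 1.31 · 21.4 · 12

336.4080 billion cells


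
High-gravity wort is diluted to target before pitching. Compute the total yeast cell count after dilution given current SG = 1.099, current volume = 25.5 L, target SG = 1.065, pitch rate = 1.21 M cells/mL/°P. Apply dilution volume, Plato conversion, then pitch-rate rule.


V_w = V·((SG_c−1)/(SG_t−1)−1);  °P = 259 − 259/SG_t;  cells = rate·(V+V_w)·°P
V_w = 25.5·((1.099−1)/(1.065−1)−1) = 13.3385
V_final = 25.5 + 13.3385 = 38.8385
°P = 259 − 259/1.065 = 15.8075
cells = 1.21·38.8385·15.8075

742.8667 billion cells


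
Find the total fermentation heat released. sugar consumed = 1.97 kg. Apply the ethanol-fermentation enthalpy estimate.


Q = m_sugar · 590 kJ/kg
Q = 1.97 · 590

1162.3000 kJ


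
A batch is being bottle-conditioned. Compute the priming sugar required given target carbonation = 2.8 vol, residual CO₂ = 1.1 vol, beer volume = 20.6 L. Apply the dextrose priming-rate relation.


sugar = (target − residual)·4.0·V
sugar = (2.8 − 1.1)·4.0·20.6

140.0800 g


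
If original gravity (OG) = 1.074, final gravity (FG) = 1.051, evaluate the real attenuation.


AA = (OG−FG)/(OG−1)·100;  RA = AA·0.8192
AA = (1.074 − 1.051)/(1.074 − 1)·100 = 31.0811
RA = 31.0811·0.8192

25.4616 %


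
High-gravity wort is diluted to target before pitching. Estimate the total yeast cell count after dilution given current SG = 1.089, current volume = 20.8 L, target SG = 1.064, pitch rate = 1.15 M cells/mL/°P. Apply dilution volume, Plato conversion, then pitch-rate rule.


V_w = V·((SG_c−1)/(SG_t−1)−1);  °P = 259 − 259/SG_t;  cells = rate·(V+V_w)·°P
V_w = 20.8·((1.089−1)/(1.064−1)−1) = 8.1250
V_final = 20.8 + 8.1250 = 28.9250
°P = 259 − 259/1.064 = 15.5789
cells = 1.15·28.9250·15.5789

518.2142 billion cells


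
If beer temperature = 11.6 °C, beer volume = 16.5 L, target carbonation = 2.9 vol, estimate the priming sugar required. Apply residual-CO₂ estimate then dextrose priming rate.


residual = 14.695·(0.01821 + 0.09011·e^(−0.04·T));  sugar = (target − residual)·4.0·V
residual = 14.695·(0.01821 + 0.09011·e^(−0.04·11.6)) = 1.1002
sugar = (2.9 − 1.1002)·4.0·16.5

118.7879 g


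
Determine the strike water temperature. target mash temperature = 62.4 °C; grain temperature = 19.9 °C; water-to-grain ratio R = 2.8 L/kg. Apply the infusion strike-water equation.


T_strike = (0.41/R)·(T_mash − T_grain) + T_mash
T_strike = (0.41/2.8)·(62.4 − 19.9) + 62.4

68.6232 °C


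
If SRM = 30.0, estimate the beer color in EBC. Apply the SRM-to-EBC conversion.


EBC = SRM · 1.97
EBC = 30.0 · 1.97

59.1000 EBC


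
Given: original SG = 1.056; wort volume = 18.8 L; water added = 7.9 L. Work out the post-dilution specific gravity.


SG_new = 1 + (SG_old − 1)·V_old/(V_old + V_water)
pts = (1.056 − 1)·1000·18.8/(18.8 + 7.9) = 39.4307
SG_new = 1 + 39.4307/1000

1.0394


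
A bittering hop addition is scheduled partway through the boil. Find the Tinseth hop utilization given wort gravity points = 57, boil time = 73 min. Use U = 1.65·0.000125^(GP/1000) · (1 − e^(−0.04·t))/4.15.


bigness = 1.65·0.000125^(57/1000) = 0.9886
boil_factor = (1 − e^(−0.04·73))/4.15 = 0.2280
U = 0.9886 · 0.2280

0.2254


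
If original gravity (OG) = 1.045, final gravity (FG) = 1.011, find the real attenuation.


AA = (OG−FG)/(OG−1)·100;  RA = AA·0.8192
AA = (1.045 − 1.011)/(1.045 − 1)·100 = 75.5556
RA = 75.5556·0.8192

61.8951 %


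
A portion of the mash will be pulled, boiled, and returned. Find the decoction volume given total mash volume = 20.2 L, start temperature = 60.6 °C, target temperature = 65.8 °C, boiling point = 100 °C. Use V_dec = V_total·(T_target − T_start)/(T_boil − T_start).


V_dec = 20.2·(65.8 − 60.6)/(100 − 60.6)

2.6660 L


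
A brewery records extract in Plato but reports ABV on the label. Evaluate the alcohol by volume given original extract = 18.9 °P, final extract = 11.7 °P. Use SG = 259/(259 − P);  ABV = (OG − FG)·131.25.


OG = 259/(259 − 18.9) = 1.0787
FG = 259/(259 − 11.7) = 1.0473
ABV = (1.0787 − 1.0473)·131.25

4.1221 % ABV


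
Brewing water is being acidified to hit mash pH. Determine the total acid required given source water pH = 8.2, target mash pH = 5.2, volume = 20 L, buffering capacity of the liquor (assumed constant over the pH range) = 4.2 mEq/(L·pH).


acid = buffering capacity · (pH_source − pH_target) · V
acid = 4.2 · (8.2 − 5.2) · 20

252.0000 mEq


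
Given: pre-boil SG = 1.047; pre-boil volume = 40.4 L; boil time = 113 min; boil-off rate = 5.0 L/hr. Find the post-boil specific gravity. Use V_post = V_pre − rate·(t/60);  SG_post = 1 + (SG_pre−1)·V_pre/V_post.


V_post = 40.4 − 5.0·(113/60) = 30.9833
SG_post = 1 + (1.047 − 1)·40.4/30.9833

1.0613


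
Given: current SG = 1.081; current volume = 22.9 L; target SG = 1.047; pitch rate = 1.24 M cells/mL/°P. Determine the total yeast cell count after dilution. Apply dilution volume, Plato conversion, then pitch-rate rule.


V_w = V·((SG_c−1)/(SG_t−1)−1);  °P = 259 − 259/SG_t;  cells = rate·(V+V_w)·°P
V_w = 22.9·((1.081−1)/(1.047−1)−1) = 16.5660
V_final = 22.9 + 16.5660 = 39.4660
°P = 259 − 259/1.047 = 11.6266
cells = 1.24·39.4660·11.6266

568.9777 billion cells


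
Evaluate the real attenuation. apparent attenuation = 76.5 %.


RA = AA · 0.8192
RA = 76.5 · 0.8192

62.6688 %


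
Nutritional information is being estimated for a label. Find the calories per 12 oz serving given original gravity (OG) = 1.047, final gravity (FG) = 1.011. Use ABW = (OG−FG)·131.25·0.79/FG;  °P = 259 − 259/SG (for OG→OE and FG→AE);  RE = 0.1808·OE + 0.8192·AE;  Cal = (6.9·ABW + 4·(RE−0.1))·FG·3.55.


ABW = (1.047 − 1.011)·131.25·0.79/1.011 = 3.6921
OE = 259 − 259/1.047 = 11.6266 °P
AE = 259 − 259/1.011 = 2.8180 °P
RE = 0.1808·11.6266 + 0.8192·2.8180 = 4.4106 °P
Cal = (6.9·3.6921 + 4·(4.4106−0.1))·1.011·3.55

153.3174 kcal


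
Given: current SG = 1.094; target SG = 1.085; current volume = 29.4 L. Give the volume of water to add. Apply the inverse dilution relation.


V_water = V·((SG_curr − 1)/(SG_target − 1) − 1)
V_water = 29.4·((1.094 − 1)/(1.085 − 1) − 1)

3.1129 L


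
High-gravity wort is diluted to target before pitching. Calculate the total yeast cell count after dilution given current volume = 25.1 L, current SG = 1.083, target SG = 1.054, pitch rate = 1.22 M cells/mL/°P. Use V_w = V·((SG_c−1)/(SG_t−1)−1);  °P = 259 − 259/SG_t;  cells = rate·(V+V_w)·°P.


V_w = 25.1·((1.083−1)/(1.054−1)−1) = 13.4796
V_final = 25.1 + 13.4796 = 38.5796
°P = 259 − 259/1.054 = 13.2694
cells = 1.22·38.5796·13.2694

624.5552 billion cells


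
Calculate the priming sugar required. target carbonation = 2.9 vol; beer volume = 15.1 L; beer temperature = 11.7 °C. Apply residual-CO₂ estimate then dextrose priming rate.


residual = 14.695·(0.01821 + 0.09011·e^(−0.04·T));  sugar = (target − residual)·4.0·V
residual = 14.695·(0.01821 + 0.09011·e^(−0.04·11.7)) = 1.0969
sugar = (2.9 − 1.0969)·4.0·15.1

108.9097 g


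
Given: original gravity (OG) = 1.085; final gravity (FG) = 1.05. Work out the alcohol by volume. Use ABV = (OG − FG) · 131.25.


ABV = (1.085 − 1.05) · 131.25

4.5937 % ABV


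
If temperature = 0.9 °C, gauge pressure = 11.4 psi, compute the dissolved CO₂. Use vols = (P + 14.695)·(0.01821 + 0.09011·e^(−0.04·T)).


vols = (11.4 + 14.695)·(0.01821 + 0.09011·e^(−0.04·0.9))

2.7435 volumes


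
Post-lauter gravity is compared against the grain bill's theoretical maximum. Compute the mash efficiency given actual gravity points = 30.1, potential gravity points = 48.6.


efficiency = actual / potential × 100
efficiency = 30.1 / 48.6 × 100

61.9342 %


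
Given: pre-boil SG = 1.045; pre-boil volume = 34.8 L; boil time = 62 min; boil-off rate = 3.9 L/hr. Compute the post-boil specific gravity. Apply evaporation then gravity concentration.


V_post = V_pre − rate·(t/60);  SG_post = 1 + (SG_pre−1)·V_pre/V_post
V_post = 34.8 − 3.9·(62/60) = 30.7700
SG_post = 1 + (1.045 − 1)·34.8/30.7700

1.0509


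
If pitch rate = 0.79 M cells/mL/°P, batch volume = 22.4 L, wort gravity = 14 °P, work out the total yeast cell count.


cells (billions) = rate · V_L · °P
cells = 0.79 · 22.4 · 14

247.7440 billion cells


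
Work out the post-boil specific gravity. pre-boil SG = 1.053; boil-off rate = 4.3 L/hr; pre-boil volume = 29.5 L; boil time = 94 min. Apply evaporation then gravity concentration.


V_post = V_pre − rate·(t/60);  SG_post = 1 + (SG_pre−1)·V_pre/V_post
V_post = 29.5 − 4.3·(94/60) = 22.7633
SG_post = 1 + (1.053 − 1)·29.5/22.7633

1.0687


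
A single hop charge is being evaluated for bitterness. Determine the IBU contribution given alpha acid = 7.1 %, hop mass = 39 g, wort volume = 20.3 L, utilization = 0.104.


IBU = (α/100)·mass·U·1000 / V
IBU = (7.1/100)·39·0.104·1000 / 20.3

14.1860 IBU


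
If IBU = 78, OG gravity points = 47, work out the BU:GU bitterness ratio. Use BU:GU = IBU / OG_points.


BU:GU = 78 / 47

1.6596


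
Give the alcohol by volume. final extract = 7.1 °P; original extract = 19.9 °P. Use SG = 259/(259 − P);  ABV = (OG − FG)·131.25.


OG = 259/(259 − 19.9) = 1.0832
FG = 259/(259 − 7.1) = 1.0282
ABV = (1.0832 − 1.0282)·131.25

7.2244 % ABV


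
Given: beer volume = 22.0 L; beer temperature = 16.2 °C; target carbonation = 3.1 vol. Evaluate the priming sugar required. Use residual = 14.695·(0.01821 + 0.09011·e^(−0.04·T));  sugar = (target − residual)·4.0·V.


residual = 14.695·(0.01821 + 0.09011·e^(−0.04·16.2)) = 0.9603
sugar = (3.1 − 0.9603)·4.0·22.0

188.2975 g


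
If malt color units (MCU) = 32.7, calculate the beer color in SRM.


SRM = 1.4922 · MCU^0.6859
SRM = 1.4922 · 32.7^0.6859

16.3176 SRM


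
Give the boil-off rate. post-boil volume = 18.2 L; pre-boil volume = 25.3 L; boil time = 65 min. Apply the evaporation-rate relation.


rate = (V_pre − V_post) / (t_min/60)
rate = (25.3 − 18.2) / (65/60)

6.5538 L/hr


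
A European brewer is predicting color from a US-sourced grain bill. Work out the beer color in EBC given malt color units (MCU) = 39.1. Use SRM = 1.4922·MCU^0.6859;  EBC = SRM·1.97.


SRM = 1.4922·39.1^0.6859 = 18.4460
EBC = 18.4460·1.97

36.3385 EBC


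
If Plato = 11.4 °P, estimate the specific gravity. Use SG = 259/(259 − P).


SG = 259/(259 − 11.4)

1.0460


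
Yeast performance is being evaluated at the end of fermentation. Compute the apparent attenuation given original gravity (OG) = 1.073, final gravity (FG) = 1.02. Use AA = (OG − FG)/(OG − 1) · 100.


AA = (1.073 − 1.02)/(1.073 − 1) · 100

72.6027 %


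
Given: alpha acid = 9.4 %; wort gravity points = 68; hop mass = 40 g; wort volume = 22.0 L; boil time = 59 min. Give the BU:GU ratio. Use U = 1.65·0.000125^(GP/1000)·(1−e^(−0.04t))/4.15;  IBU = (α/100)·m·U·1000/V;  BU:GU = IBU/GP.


U = 1.65·0.000125^(68/1000)·(1−e^(−0.04·59))/4.15 = 0.1954
IBU = (9.4/100)·40·0.1954·1000/22.0 = 33.3978
BU:GU = 33.3978/68

0.4911


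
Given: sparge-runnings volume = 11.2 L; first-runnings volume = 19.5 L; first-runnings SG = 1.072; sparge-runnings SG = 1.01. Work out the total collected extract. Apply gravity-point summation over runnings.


total = Σ (SG_i − 1)·1000·V_i
first = (1.072 − 1)·1000·19.5 = 1404.0000
sparge = (1.01 − 1)·1000·11.2 = 112.0000
total = 1404.0000 + 112.0000

1516.0000 gravity·L


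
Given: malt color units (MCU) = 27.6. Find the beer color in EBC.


SRM = 1.4922·MCU^0.6859;  EBC = SRM·1.97
SRM = 1.4922·27.6^0.6859 = 14.5260
EBC = 14.5260·1.97

28.6163 EBC


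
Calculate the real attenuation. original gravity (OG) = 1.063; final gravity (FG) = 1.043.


AA = (OG−FG)/(OG−1)·100;  RA = AA·0.8192
AA = (1.063 − 1.043)/(1.063 − 1)·100 = 31.7460
RA = 31.7460·0.8192

26.0063 %


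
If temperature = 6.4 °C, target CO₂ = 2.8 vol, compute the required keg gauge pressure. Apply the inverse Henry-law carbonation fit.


psi = vols/(0.01821 + 0.09011·e^(−0.04·T)) − 14.695
psi = 2.8/(0.01821 + 0.09011·e^(−0.04·6.4)) − 14.695

17.1348 psi


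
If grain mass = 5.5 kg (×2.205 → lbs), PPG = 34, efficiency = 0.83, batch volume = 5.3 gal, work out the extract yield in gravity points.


points = lbs × PPG × eff / vol
lbs = 5.5 × 2.205 = 12.1275
points = 12.1275 × 34 × 0.83 / 5.3

64.5732 points


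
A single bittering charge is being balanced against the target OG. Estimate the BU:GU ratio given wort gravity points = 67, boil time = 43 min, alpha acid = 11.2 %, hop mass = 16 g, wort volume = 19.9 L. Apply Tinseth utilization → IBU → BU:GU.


U = 1.65·0.000125^(GP/1000)·(1−e^(−0.04t))/4.15;  IBU = (α/100)·m·U·1000/V;  BU:GU = IBU/GP
U = 1.65·0.000125^(67/1000)·(1−e^(−0.04·43))/4.15 = 0.1787
IBU = (11.2/100)·16·0.1787·1000/19.9 = 16.0961
BU:GU = 16.0961/67

0.2402
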